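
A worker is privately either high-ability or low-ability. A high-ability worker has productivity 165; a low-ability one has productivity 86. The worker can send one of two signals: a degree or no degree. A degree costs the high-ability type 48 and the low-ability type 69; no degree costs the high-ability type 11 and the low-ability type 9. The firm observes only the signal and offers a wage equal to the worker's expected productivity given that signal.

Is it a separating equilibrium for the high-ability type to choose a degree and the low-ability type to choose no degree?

No

Under separation the firm infers type exactly: degree → high-ability (pays 165), no degree → low-ability (pays 86).
High-ability: degree gives 165 − 48 = 117; no degree gives 86 − 11 = 75. No deviation. ✓
Low-ability: no degree gives 86 − 9 = 77; degree gives 165 − 69 = 96. Would deviate. ✗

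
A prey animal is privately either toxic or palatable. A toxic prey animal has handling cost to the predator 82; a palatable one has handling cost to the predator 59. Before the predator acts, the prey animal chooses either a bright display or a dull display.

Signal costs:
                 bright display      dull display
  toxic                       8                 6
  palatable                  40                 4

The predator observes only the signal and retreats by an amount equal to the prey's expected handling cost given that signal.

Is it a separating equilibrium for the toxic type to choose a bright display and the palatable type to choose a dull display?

Yes

If types separate, bright display earns payment 82 and dull display earns 59.
Toxic: bright display gives 82 − 8 = 74; dull display gives 59 − 6 = 53. No deviation. ✓
Palatable: dull display gives 59 − 4 = 55; bright display gives 82 − 40 = 42. No deviation. ✓
Both incentive constraints hold.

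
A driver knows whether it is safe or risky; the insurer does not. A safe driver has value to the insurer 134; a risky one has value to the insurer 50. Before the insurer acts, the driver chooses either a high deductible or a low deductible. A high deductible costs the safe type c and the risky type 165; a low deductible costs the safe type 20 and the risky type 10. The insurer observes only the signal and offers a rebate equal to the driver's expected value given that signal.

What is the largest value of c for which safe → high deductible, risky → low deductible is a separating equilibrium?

Under separation: high deductible → safe (pays 134); low deductible → risky (pays 50).
Risky: 50 − 10 = 40 ≥ 134 − 165 = -31. Holds regardless of c. ✓
Safe: 134 − c ≥ 50 − 20, so c ≤ 134 − 30 = 104.

104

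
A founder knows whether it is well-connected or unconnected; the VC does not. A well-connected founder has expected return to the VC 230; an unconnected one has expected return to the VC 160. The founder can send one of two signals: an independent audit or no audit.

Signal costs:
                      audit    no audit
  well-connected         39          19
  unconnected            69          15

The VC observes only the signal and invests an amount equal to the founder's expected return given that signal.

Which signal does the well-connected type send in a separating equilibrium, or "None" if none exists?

None

Try well-connected → audit, unconnected → no audit:
  Under separation the VC infers type exactly: audit → well-connected (pays 230), no audit → unconnected (pays 160).
  Well-connected: audit gives 230 − 39 = 191; no audit gives 160 − 19 = 141. No deviation. ✓
  Unconnected: no audit gives 160 − 15 = 145; audit gives 230 − 69 = 161. Would deviate. ✗
Try well-connected → no audit, unconnected → audit:
  Under separation the VC infers type exactly: no audit → well-connected (pays 230), audit → unconnected (pays 160).
  Well-connected: no audit gives 230 − 19 = 211; audit gives 160 − 39 = 121. No deviation. ✓
  Unconnected: audit gives 160 − 69 = 91; no audit gives 230 − 15 = 215. Would deviate. ✗
Neither assignment is incentive-compatible.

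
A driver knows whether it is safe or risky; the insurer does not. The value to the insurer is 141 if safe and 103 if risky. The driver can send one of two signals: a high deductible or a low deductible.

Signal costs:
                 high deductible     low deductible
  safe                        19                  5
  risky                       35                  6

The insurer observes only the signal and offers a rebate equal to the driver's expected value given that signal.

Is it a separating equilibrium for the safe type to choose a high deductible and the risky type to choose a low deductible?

If types separate, high deductible earns payment 141 and low deductible earns 103.
Safe: high deductible gives 141 − 19 = 122; low deductible gives 103 − 5 = 98. No deviation. ✓
Risky: low deductible gives 103 − 6 = 97; high deductible gives 141 − 35 = 106. Would deviate. ✗

No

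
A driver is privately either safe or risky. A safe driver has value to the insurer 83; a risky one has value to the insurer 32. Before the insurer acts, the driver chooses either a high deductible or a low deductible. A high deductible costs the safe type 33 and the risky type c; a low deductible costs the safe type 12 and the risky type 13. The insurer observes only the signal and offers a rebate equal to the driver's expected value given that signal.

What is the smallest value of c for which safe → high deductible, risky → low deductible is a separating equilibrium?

Under separation: high deductible → safe (pays 83); low deductible → risky (pays 32).
Safe: 83 − 33 = 50 ≥ 32 − 12 = 20. Holds regardless of c. ✓
Risky: 32 − 13 ≥ 83 − c, so c ≥ 83 − 19 = 64.

64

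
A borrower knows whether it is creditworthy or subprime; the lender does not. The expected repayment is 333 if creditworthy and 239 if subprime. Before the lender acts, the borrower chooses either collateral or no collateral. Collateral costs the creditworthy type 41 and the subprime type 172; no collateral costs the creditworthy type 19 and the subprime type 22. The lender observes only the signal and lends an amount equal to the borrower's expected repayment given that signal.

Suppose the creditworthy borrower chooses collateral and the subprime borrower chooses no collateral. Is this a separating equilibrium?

Under separation the lender infers type exactly: collateral → creditworthy (pays 333), no collateral → subprime (pays 239).
Creditworthy: collateral gives 333 − 41 = 292; no collateral gives 239 − 19 = 220. No deviation. ✓
Subprime: no collateral gives 239 − 22 = 217; collateral gives 333 − 172 = 161. No deviation. ✓
Both incentive constraints hold.

Yes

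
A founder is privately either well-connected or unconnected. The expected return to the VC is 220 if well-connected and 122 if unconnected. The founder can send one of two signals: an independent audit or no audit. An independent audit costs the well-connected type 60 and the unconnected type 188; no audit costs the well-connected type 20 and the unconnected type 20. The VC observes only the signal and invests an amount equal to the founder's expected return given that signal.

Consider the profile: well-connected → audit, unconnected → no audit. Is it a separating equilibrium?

If types separate, audit earns payment 220 and no audit earns 122.
Well-connected: audit gives 220 − 60 = 160; no audit gives 122 − 20 = 102. No deviation. ✓
Unconnected: no audit gives 122 − 20 = 102; audit gives 220 − 188 = 32. No deviation. ✓
Both incentive constraints hold.

Yes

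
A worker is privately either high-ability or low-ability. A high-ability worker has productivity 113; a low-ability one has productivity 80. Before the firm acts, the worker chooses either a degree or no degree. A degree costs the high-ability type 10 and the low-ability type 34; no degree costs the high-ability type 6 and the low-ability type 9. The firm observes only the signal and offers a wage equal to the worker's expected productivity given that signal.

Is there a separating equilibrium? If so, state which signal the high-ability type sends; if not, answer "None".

Try high-ability → degree, low-ability → no degree:
  Under separation the firm infers type exactly: degree → high-ability (pays 113), no degree → low-ability (pays 80).
  High-ability: degree gives 113 − 10 = 103; no degree gives 80 − 6 = 74. No deviation. ✓
  Low-ability: no degree gives 80 − 9 = 71; degree gives 113 − 34 = 79. Would deviate. ✗
Try high-ability → no degree, low-ability → degree:
  Under separation the firm infers type exactly: no degree → high-ability (pays 113), degree → low-ability (pays 80).
  High-ability: no degree gives 113 − 6 = 107; degree gives 80 − 10 = 70. No deviation. ✓
  Low-ability: degree gives 80 − 34 = 46; no degree gives 113 − 9 = 104. Would deviate. ✗
Neither assignment is incentive-compatible.

None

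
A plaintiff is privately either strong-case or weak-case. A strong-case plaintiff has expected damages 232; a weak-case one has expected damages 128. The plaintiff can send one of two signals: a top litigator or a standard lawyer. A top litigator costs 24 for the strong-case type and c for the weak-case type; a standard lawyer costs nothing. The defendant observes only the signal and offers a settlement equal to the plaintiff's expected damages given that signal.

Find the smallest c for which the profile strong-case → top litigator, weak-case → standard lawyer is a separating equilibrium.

Under separation: top litigator → strong-case (pays 232); standard lawyer → weak-case (pays 128).
Strong-case: 232 − 24 = 208 ≥ 128 − 0 = 128. Holds regardless of c. ✓
Weak-case: 128 − 0 ≥ 232 − c, so c ≥ 232 − 128 = 104.

104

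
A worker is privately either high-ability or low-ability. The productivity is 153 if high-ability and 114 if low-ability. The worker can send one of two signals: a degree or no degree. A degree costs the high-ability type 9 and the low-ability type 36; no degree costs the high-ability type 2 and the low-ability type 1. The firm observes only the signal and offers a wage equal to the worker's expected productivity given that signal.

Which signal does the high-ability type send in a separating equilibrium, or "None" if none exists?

Try high-ability → degree, low-ability → no degree:
  Under separation the firm infers type exactly: degree → high-ability (pays 153), no degree → low-ability (pays 114).
  High-ability: degree gives 153 − 9 = 144; no degree gives 114 − 2 = 112. No deviation. ✓
  Low-ability: no degree gives 114 − 1 = 113; degree gives 153 − 36 = 117. Would deviate. ✗
Try high-ability → no degree, low-ability → degree:
  Under separation the firm infers type exactly: no degree → high-ability (pays 153), degree → low-ability (pays 114).
  High-ability: no degree gives 153 − 2 = 151; degree gives 114 − 9 = 105. No deviation. ✓
  Low-ability: degree gives 114 − 36 = 78; no degree gives 153 − 1 = 152. Would deviate. ✗
Neither assignment is incentive-compatible.

None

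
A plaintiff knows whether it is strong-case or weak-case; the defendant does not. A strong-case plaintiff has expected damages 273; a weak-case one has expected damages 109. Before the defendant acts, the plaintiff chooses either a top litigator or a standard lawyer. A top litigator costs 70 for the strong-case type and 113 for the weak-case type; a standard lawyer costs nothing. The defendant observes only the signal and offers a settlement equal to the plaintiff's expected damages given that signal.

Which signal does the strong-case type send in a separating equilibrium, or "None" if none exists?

Try strong-case → top litigator, weak-case → standard lawyer:
  Under separation the defendant infers type exactly: top litigator → strong-case (pays 273), standard lawyer → weak-case (pays 109).
  Strong-case: top litigator gives 273 − 70 = 203; standard lawyer gives 109 − 0 = 109. No deviation. ✓
  Weak-case: standard lawyer gives 109 − 0 = 109; top litigator gives 273 − 113 = 160. Would deviate. ✗
Try strong-case → standard lawyer, weak-case → top litigator:
  Under separation the defendant infers type exactly: standard lawyer → strong-case (pays 273), top litigator → weak-case (pays 109).
  Strong-case: standard lawyer gives 273 − 0 = 273; top litigator gives 109 − 70 = 39. No deviation. ✓
  Weak-case: top litigator gives 109 − 113 = -4; standard lawyer gives 273 − 0 = 273. Would deviate. ✗
Neither assignment is incentive-compatible.

None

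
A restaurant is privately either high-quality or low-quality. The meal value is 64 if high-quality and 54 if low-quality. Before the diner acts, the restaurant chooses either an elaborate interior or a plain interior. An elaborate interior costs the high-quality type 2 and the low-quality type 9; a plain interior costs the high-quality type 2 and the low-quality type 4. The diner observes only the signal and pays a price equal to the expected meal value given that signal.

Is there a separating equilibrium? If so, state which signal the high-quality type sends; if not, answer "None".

Try high-quality → elaborate interior, low-quality → plain interior:
  If types separate, elaborate interior earns payment 64 and plain interior earns 54.
  High-quality: elaborate interior gives 64 − 2 = 62; plain interior gives 54 − 2 = 52. No deviation. ✓
  Low-quality: plain interior gives 54 − 4 = 50; elaborate interior gives 64 − 9 = 55. Would deviate. ✗
Try high-quality → plain interior, low-quality → elaborate interior:
  If types separate, plain interior earns payment 64 and elaborate interior earns 54.
  High-quality: plain interior gives 64 − 2 = 62; elaborate interior gives 54 − 2 = 52. No deviation. ✓
  Low-quality: elaborate interior gives 54 − 9 = 45; plain interior gives 64 − 4 = 60. Would deviate. ✗
Neither assignment is incentive-compatible.

None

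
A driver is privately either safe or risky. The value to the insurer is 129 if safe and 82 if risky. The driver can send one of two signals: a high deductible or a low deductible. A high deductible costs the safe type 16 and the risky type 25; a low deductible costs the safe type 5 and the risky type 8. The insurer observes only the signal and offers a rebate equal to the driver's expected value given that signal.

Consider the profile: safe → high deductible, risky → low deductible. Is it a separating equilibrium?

If types separate, high deductible earns payment 129 and low deductible earns 82.
Safe: high deductible gives 129 − 16 = 113; low deductible gives 82 − 5 = 77. No deviation. ✓
Risky: low deductible gives 82 − 8 = 74; high deductible gives 129 − 25 = 104. Would deviate. ✗

No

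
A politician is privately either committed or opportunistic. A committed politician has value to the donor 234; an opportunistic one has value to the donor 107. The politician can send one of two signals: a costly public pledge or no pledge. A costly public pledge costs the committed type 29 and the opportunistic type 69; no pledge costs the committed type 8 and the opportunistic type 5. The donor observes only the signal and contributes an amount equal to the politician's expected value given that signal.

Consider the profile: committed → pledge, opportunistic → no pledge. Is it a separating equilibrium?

No

If types separate, pledge earns payment 234 and no pledge earns 107.
Committed: pledge gives 234 − 29 = 205; no pledge gives 107 − 8 = 99. No deviation. ✓
Opportunistic: no pledge gives 107 − 5 = 102; pledge gives 234 − 69 = 165. Would deviate. ✗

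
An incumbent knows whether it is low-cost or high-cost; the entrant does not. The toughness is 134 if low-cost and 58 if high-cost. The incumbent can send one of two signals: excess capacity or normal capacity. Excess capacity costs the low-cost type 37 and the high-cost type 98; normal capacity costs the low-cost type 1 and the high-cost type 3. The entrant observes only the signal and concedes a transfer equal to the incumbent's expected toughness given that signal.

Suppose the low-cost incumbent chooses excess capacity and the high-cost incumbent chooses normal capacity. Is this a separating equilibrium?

If types separate, excess capacity earns payment 134 and normal capacity earns 58.
Low-cost: excess capacity gives 134 − 37 = 97; normal capacity gives 58 − 1 = 57. No deviation. ✓
High-cost: normal capacity gives 58 − 3 = 55; excess capacity gives 134 − 98 = 36. No deviation. ✓
Both incentive constraints hold.

Yes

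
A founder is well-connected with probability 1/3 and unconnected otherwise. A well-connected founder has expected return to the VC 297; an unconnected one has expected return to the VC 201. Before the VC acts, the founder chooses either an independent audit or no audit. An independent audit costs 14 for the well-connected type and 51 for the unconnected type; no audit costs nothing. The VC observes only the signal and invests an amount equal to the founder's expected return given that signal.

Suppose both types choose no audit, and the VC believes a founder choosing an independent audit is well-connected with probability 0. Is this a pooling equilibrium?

Yes

On the equilibrium path (no audit) the VC holds the prior 1/3 and pays 1/3·297 + 2/3·201 = 233. Off-path (audit) belief 0 gives 0·297 + 1·201 = 201.
Well-connected: no audit gives 233 − 0 = 233; audit gives 201 − 14 = 187. Stays. ✓
Unconnected: no audit gives 233 − 0 = 233; audit gives 201 − 51 = 150. Stays. ✓
Beliefs are Bayes-consistent on-path and both types best-respond.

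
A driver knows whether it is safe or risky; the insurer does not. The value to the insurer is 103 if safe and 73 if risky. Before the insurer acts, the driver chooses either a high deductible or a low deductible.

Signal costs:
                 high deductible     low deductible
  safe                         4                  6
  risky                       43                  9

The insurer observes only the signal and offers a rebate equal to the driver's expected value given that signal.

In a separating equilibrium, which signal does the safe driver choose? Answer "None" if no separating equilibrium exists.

Try safe → high deductible, risky → low deductible:
  Under separation the insurer infers type exactly: high deductible → safe (pays 103), low deductible → risky (pays 73).
  Safe: high deductible gives 103 − 4 = 99; low deductible gives 73 − 6 = 67. No deviation. ✓
  Risky: low deductible gives 73 − 9 = 64; high deductible gives 103 − 43 = 60. No deviation. ✓
Both hold — the safe type sends high deductible.

high deductible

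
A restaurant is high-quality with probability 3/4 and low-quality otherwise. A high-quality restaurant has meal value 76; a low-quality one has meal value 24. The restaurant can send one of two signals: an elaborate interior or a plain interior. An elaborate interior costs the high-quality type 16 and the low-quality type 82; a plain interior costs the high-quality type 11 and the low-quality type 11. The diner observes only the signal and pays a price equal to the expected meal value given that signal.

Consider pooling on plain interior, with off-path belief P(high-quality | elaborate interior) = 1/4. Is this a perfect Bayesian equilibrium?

At the pooled signal (plain interior) the diner holds the prior 3/4 and pays 3/4·76 + 1/4·24 = 63. Off-path (elaborate interior) belief 1/4 gives 1/4·76 + 3/4·24 = 37.
High-quality: plain interior gives 63 − 11 = 52; elaborate interior gives 37 − 16 = 21. Stays. ✓
Low-quality: plain interior gives 63 − 11 = 52; elaborate interior gives 37 − 82 = -45. Stays. ✓

Yes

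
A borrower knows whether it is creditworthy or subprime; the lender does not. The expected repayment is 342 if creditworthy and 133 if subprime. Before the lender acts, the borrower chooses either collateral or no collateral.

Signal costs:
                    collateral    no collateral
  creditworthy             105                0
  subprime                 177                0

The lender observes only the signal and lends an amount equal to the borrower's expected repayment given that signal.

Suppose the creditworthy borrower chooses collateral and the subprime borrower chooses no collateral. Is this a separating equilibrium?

If types separate, collateral earns payment 342 and no collateral earns 133.
Creditworthy: collateral gives 342 − 105 = 237; no collateral gives 133 − 0 = 133. No deviation. ✓
Subprime: no collateral gives 133 − 0 = 133; collateral gives 342 − 177 = 165. Would deviate. ✗

No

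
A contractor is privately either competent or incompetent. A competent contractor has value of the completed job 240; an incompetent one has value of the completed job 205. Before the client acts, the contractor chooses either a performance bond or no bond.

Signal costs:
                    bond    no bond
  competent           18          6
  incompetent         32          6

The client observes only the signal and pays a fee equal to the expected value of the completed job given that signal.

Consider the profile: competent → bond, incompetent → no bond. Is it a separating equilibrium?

No

If types separate, bond earns payment 240 and no bond earns 205.
Competent: bond gives 240 − 18 = 222; no bond gives 205 − 6 = 199. No deviation. ✓
Incompetent: no bond gives 205 − 6 = 199; bond gives 240 − 32 = 208. Would deviate. ✗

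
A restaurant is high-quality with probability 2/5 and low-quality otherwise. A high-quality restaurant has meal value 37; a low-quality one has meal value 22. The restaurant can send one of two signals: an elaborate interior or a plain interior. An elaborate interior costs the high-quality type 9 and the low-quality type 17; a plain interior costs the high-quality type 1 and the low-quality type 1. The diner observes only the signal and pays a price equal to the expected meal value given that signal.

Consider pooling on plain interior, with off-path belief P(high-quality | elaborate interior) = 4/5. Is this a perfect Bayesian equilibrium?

Yes

On the equilibrium path (plain interior) the diner holds the prior 2/5 and pays 2/5·37 + 3/5·22 = 28. Off-path (elaborate interior) belief 4/5 gives 4/5·37 + 1/5·22 = 34.
High-quality: plain interior gives 28 − 1 = 27; elaborate interior gives 34 − 9 = 25. Stays. ✓
Low-quality: plain interior gives 28 − 1 = 27; elaborate interior gives 34 − 17 = 17. Stays. ✓
Beliefs are Bayes-consistent on-path and both types best-respond.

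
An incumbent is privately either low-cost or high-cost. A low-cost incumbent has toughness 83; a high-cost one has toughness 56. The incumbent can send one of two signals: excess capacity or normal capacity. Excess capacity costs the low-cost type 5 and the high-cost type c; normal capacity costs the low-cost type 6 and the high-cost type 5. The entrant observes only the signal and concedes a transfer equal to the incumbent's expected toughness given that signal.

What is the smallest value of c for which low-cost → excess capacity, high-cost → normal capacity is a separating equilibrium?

Under separation: excess capacity → low-cost (pays 83); normal capacity → high-cost (pays 56).
Low-cost: 83 − 5 = 78 ≥ 56 − 6 = 50. Holds regardless of c. ✓
High-cost: 56 − 5 ≥ 83 − c, so c ≥ 83 − 51 = 32.

32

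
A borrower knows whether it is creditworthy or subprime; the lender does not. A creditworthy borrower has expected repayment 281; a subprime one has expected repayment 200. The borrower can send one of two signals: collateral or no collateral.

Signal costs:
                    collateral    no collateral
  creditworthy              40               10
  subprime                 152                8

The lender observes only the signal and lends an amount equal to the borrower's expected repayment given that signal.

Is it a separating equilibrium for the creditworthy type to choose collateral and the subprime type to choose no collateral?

If types separate, collateral earns payment 281 and no collateral earns 200.
Creditworthy: collateral gives 281 − 40 = 241; no collateral gives 200 − 10 = 190. No deviation. ✓
Subprime: no collateral gives 200 − 8 = 192; collateral gives 281 − 152 = 129. No deviation. ✓
Neither type gains from mimicking the other.

Yes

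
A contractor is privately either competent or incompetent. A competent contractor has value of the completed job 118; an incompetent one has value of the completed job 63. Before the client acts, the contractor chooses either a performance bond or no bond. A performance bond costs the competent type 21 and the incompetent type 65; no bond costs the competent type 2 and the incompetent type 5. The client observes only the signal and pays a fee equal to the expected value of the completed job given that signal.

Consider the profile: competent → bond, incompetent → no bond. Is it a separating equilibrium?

Under separation the client infers type exactly: bond → competent (pays 118), no bond → incompetent (pays 63).
Competent: bond gives 118 − 21 = 97; no bond gives 63 − 2 = 61. No deviation. ✓
Incompetent: no bond gives 63 − 5 = 58; bond gives 118 − 65 = 53. No deviation. ✓
Neither type gains from mimicking the other.

Yes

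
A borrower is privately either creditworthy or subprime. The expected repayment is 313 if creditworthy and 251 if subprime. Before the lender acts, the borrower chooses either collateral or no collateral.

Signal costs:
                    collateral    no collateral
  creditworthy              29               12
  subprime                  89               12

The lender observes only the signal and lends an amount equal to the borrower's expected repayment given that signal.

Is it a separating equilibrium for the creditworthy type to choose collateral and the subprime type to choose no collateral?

Under separation the lender infers type exactly: collateral → creditworthy (pays 313), no collateral → subprime (pays 251).
Creditworthy: collateral gives 313 − 29 = 284; no collateral gives 251 − 12 = 239. No deviation. ✓
Subprime: no collateral gives 251 − 12 = 239; collateral gives 313 − 89 = 224. No deviation. ✓
Neither type gains from mimicking the other.

Yes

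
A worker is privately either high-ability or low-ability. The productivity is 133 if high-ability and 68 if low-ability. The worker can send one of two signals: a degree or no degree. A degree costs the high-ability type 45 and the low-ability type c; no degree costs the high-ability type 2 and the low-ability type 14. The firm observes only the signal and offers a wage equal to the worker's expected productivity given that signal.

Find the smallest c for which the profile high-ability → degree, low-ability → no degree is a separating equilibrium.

79

Under separation: degree → high-ability (pays 133); no degree → low-ability (pays 68).
High-ability: 133 − 45 = 88 ≥ 68 − 2 = 66. Holds regardless of c. ✓
Low-ability: 68 − 14 ≥ 133 − c, so c ≥ 133 − 54 = 79.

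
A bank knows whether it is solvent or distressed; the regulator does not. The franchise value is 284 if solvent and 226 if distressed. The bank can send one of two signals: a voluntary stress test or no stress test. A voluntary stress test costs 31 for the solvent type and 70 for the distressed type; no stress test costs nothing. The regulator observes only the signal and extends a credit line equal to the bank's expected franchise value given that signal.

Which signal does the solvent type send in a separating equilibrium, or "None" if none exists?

stress test

Try solvent → stress test, distressed → no stress test:
  Under separation the regulator infers type exactly: stress test → solvent (pays 284), no stress test → distressed (pays 226).
  Solvent: stress test gives 284 − 31 = 253; no stress test gives 226 − 0 = 226. No deviation. ✓
  Distressed: no stress test gives 226 − 0 = 226; stress test gives 284 − 70 = 214. No deviation. ✓
Both hold — the solvent type sends stress test.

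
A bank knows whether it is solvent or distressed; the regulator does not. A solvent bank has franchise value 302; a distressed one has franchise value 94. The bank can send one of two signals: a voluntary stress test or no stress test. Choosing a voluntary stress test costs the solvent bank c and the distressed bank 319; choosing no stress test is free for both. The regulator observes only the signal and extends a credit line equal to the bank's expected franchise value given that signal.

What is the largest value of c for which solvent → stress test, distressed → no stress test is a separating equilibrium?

Under separation: stress test → solvent (pays 302); no stress test → distressed (pays 94).
Distressed: 94 − 0 = 94 ≥ 302 − 319 = -17. Holds regardless of c. ✓
Solvent: 302 − c ≥ 94 − 0, so c ≤ 302 − 94 = 208.

208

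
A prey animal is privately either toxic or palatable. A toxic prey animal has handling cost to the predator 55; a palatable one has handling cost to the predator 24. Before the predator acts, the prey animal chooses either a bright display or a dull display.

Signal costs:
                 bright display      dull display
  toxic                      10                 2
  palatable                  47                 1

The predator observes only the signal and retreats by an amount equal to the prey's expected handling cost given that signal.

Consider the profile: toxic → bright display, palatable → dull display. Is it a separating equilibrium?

Yes

If types separate, bright display earns payment 55 and dull display earns 24.
Toxic: bright display gives 55 − 10 = 45; dull display gives 24 − 2 = 22. No deviation. ✓
Palatable: dull display gives 24 − 1 = 23; bright display gives 55 − 47 = 8. No deviation. ✓
Neither type gains from mimicking the other.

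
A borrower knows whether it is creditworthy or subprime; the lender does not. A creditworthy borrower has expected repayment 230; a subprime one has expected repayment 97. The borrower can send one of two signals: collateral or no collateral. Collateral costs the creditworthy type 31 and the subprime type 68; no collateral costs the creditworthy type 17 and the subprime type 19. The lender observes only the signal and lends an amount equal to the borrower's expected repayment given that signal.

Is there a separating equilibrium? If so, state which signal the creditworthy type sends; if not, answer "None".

None

Try creditworthy → collateral, subprime → no collateral:
  If types separate, collateral earns payment 230 and no collateral earns 97.
  Creditworthy: collateral gives 230 − 31 = 199; no collateral gives 97 − 17 = 80. No deviation. ✓
  Subprime: no collateral gives 97 − 19 = 78; collateral gives 230 − 68 = 162. Would deviate. ✗
Try creditworthy → no collateral, subprime → collateral:
  If types separate, no collateral earns payment 230 and collateral earns 97.
  Creditworthy: no collateral gives 230 − 17 = 213; collateral gives 97 − 31 = 66. No deviation. ✓
  Subprime: collateral gives 97 − 68 = 29; no collateral gives 230 − 19 = 211. Would deviate. ✗
Neither assignment is incentive-compatible.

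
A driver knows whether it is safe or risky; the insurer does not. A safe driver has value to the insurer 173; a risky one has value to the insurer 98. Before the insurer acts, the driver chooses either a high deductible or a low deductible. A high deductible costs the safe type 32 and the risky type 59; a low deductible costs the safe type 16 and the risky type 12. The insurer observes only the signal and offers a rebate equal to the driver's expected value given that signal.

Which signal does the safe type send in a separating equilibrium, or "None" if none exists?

Try safe → high deductible, risky → low deductible:
  If types separate, high deductible earns payment 173 and low deductible earns 98.
  Safe: high deductible gives 173 − 32 = 141; low deductible gives 98 − 16 = 82. No deviation. ✓
  Risky: low deductible gives 98 − 12 = 86; high deductible gives 173 − 59 = 114. Would deviate. ✗
Try safe → low deductible, risky → high deductible:
  If types separate, low deductible earns payment 173 and high deductible earns 98.
  Safe: low deductible gives 173 − 16 = 157; high deductible gives 98 − 32 = 66. No deviation. ✓
  Risky: high deductible gives 98 − 59 = 39; low deductible gives 173 − 12 = 161. Would deviate. ✗
Neither assignment is incentive-compatible.

None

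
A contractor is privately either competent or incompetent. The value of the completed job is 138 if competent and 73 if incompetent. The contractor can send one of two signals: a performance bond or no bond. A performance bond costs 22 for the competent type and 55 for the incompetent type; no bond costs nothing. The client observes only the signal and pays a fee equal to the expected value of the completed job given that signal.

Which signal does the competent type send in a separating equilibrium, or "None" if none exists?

Try competent → bond, incompetent → no bond:
  Under separation the client infers type exactly: bond → competent (pays 138), no bond → incompetent (pays 73).
  Competent: bond gives 138 − 22 = 116; no bond gives 73 − 0 = 73. No deviation. ✓
  Incompetent: no bond gives 73 − 0 = 73; bond gives 138 − 55 = 83. Would deviate. ✗
Try competent → no bond, incompetent → bond:
  Under separation the client infers type exactly: no bond → competent (pays 138), bond → incompetent (pays 73).
  Competent: no bond gives 138 − 0 = 138; bond gives 73 − 22 = 51. No deviation. ✓
  Incompetent: bond gives 73 − 55 = 18; no bond gives 138 − 0 = 138. Would deviate. ✗
Neither assignment is incentive-compatible.

None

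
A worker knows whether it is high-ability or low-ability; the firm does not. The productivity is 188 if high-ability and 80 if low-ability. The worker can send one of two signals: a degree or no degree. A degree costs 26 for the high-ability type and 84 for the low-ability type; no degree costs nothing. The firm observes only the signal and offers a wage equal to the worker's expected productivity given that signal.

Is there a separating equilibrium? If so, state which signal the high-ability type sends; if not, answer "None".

None

Try high-ability → degree, low-ability → no degree:
  Under separation the firm infers type exactly: degree → high-ability (pays 188), no degree → low-ability (pays 80).
  High-ability: degree gives 188 − 26 = 162; no degree gives 80 − 0 = 80. No deviation. ✓
  Low-ability: no degree gives 80 − 0 = 80; degree gives 188 − 84 = 104. Would deviate. ✗
Try high-ability → no degree, low-ability → degree:
  Under separation the firm infers type exactly: no degree → high-ability (pays 188), degree → low-ability (pays 80).
  High-ability: no degree gives 188 − 0 = 188; degree gives 80 − 26 = 54. No deviation. ✓
  Low-ability: degree gives 80 − 84 = -4; no degree gives 188 − 0 = 188. Would deviate. ✗
Neither assignment is incentive-compatible.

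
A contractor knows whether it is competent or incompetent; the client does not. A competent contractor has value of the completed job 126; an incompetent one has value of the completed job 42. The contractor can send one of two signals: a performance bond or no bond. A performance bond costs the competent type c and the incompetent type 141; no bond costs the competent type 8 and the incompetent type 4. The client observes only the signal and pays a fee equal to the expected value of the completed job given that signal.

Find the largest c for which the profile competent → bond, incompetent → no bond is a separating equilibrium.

92

Under separation: bond → competent (pays 126); no bond → incompetent (pays 42).
Incompetent: 42 − 4 = 38 ≥ 126 − 141 = -15. Holds regardless of c. ✓
Competent: 126 − c ≥ 42 − 8, so c ≤ 126 − 34 = 92.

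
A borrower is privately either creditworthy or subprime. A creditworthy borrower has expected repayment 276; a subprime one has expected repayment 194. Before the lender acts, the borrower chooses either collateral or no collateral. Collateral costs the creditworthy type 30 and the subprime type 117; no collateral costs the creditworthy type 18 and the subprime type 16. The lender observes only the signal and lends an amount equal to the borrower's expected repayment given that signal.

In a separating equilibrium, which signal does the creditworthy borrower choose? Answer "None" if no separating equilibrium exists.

Try creditworthy → collateral, subprime → no collateral:
  Under separation the lender infers type exactly: collateral → creditworthy (pays 276), no collateral → subprime (pays 194).
  Creditworthy: collateral gives 276 − 30 = 246; no collateral gives 194 − 18 = 176. No deviation. ✓
  Subprime: no collateral gives 194 − 16 = 178; collateral gives 276 − 117 = 159. No deviation. ✓
Both hold — the creditworthy type sends collateral.

collateral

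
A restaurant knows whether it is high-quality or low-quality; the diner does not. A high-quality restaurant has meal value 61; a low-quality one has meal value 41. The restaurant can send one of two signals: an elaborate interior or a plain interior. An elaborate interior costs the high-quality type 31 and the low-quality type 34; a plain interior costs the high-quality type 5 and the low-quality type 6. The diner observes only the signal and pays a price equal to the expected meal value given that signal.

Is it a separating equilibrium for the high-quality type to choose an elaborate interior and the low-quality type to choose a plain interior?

If types separate, elaborate interior earns payment 61 and plain interior earns 41.
High-quality: elaborate interior gives 61 − 31 = 30; plain interior gives 41 − 5 = 36. Would deviate. ✗
Low-quality: plain interior gives 41 − 6 = 35; elaborate interior gives 61 − 34 = 27. No deviation. ✓

No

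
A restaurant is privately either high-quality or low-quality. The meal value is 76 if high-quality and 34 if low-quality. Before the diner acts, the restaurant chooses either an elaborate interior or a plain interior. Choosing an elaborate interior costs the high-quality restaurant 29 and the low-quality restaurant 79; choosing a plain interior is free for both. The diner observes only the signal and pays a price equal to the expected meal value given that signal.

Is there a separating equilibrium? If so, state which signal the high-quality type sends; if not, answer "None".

elaborate interior

Try high-quality → elaborate interior, low-quality → plain interior:
  Under separation the diner infers type exactly: elaborate interior → high-quality (pays 76), plain interior → low-quality (pays 34).
  High-quality: elaborate interior gives 76 − 29 = 47; plain interior gives 34 − 0 = 34. No deviation. ✓
  Low-quality: plain interior gives 34 − 0 = 34; elaborate interior gives 76 − 79 = -3. No deviation. ✓
Both hold — the high-quality type sends elaborate interior.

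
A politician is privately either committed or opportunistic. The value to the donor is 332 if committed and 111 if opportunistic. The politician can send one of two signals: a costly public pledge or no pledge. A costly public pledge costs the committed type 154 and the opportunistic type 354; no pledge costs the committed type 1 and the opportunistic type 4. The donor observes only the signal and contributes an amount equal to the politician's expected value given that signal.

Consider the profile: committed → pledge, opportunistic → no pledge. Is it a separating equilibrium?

Under separation the donor infers type exactly: pledge → committed (pays 332), no pledge → opportunistic (pays 111).
Committed: pledge gives 332 − 154 = 178; no pledge gives 111 − 1 = 110. No deviation. ✓
Opportunistic: no pledge gives 111 − 4 = 107; pledge gives 332 − 354 = -22. No deviation. ✓
Both incentive constraints hold.

Yes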